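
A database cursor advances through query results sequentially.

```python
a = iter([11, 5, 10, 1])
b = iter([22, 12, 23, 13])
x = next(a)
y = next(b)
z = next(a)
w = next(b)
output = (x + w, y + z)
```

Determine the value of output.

Step 1: a iterates [11, 5, 10, 1], b iterates [22, 12, 23, 13].
Step 2: x = next(a) = 11, y = next(b) = 22.
Step 3: z = next(a) = 5, w = next(b) = 12.
Step 4: output = (11 + 12, 22 + 5) = (23, 27).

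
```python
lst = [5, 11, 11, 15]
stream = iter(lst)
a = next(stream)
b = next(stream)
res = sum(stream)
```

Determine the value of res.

Step 1: Create iterator over [5, 11, 11, 15].
Step 2: a = next() = 5, b = next() = 11.
Step 3: sum() of remaining [11, 15] = 26.
Therefore res = 26.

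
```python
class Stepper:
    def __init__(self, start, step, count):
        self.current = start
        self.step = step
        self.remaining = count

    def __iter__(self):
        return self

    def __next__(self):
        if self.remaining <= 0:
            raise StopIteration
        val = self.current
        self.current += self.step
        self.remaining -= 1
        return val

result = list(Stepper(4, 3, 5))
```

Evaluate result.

Step 1: Stepper starts at 4, increments by 3, for 5 steps:
  Yield 4, then current += 3
  Yield 7, then current += 3
  Yield 10, then current += 3
  Yield 13, then current += 3
  Yield 16, then current += 3
Therefore result = [4, 7, 10, 13, 16].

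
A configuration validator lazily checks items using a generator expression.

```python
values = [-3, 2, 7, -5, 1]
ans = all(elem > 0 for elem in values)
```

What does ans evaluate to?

Step 1: Check elem > 0 for each element in [-3, 2, 7, -5, 1]:
  -3 > 0: False
  2 > 0: True
  7 > 0: True
  -5 > 0: False
  1 > 0: True
Step 2: all() returns False.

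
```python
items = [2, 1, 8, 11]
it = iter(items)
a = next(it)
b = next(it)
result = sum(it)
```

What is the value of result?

Step 1: Create iterator over [2, 1, 8, 11].
Step 2: a = next() = 2, b = next() = 1.
Step 3: sum() of remaining [8, 11] = 19.
Therefore result = 19.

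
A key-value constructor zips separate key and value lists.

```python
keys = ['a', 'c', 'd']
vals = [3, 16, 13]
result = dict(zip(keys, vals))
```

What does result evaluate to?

Step 1: zip pairs keys with values:
  'a' -> 3
  'c' -> 16
  'd' -> 13
Therefore result = {'a': 3, 'c': 16, 'd': 13}.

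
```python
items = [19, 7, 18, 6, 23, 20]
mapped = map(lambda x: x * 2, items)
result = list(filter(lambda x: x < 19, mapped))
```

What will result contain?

Step 1: Map x * 2:
  19 -> 38
  7 -> 14
  18 -> 36
  6 -> 12
  23 -> 46
  20 -> 40
Step 2: Filter for < 19:
  38: removed
  14: kept
  36: removed
  12: kept
  46: removed
  40: removed
Therefore result = [14, 12].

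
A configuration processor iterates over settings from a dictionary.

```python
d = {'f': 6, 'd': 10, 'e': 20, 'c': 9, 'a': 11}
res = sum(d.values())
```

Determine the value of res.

Step 1: d.values() = [6, 10, 20, 9, 11].
Step 2: sum = 56.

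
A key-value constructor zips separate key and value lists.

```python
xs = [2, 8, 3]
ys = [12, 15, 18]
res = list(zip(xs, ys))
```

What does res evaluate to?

Step 1: zip pairs elements at same index:
  Index 0: (2, 12)
  Index 1: (8, 15)
  Index 2: (3, 18)
Therefore res = [(2, 12), (8, 15), (3, 18)].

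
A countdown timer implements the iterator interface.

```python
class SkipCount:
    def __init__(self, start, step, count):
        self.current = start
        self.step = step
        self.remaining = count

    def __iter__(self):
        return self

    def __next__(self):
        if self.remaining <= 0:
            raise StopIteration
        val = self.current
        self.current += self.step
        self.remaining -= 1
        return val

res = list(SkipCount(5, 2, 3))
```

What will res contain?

Step 1: SkipCount starts at 5, increments by 2, for 3 steps:
  Yield 5, then current += 2
  Yield 7, then current += 2
  Yield 9, then current += 2
Therefore res = [5, 7, 9].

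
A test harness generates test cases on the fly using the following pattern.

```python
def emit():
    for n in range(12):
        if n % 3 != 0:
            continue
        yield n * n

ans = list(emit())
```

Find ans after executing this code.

Step 1: Only yield n**2 when n is divisible by 3:
  n=0: 0 % 3 == 0, yield 0**2 = 0
  n=3: 3 % 3 == 0, yield 3**2 = 9
  n=6: 6 % 3 == 0, yield 6**2 = 36
  n=9: 9 % 3 == 0, yield 9**2 = 81
Therefore ans = [0, 9, 36, 81].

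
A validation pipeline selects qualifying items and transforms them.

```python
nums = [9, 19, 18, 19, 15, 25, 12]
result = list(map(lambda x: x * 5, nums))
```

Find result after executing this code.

Step 1: Apply lambda x: x * 5 to each element:
  9 -> 45
  19 -> 95
  18 -> 90
  19 -> 95
  15 -> 75
  25 -> 125
  12 -> 60
Therefore result = [45, 95, 90, 95, 75, 125, 60].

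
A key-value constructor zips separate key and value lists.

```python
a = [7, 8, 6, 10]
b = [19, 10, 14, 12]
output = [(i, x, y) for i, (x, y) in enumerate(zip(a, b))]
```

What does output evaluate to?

Step 1: enumerate(zip(a, b)) gives index with paired elements:
  i=0: (7, 19)
  i=1: (8, 10)
  i=2: (6, 14)
  i=3: (10, 12)
Therefore output = [(0, 7, 19), (1, 8, 10), (2, 6, 14), (3, 10, 12)].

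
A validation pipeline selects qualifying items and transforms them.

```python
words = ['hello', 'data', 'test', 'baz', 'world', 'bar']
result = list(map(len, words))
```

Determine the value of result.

Step 1: Map len() to each word:
  'hello' -> 5
  'data' -> 4
  'test' -> 4
  'baz' -> 3
  'world' -> 5
  'bar' -> 3
Therefore result = [5, 4, 4, 3, 5, 3].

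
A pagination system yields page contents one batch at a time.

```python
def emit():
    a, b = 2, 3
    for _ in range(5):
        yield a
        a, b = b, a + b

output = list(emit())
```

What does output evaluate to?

Step 1: Fibonacci-like sequence starting with a=2, b=3:
  Iteration 1: yield a=2, then a,b = 3,5
  Iteration 2: yield a=3, then a,b = 5,8
  Iteration 3: yield a=5, then a,b = 8,13
  Iteration 4: yield a=8, then a,b = 13,21
  Iteration 5: yield a=13, then a,b = 21,34
Therefore output = [2, 3, 5, 8, 13].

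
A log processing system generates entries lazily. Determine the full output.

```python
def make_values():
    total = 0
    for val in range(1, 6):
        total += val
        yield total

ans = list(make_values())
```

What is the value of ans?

Step 1: Generator accumulates running sum:
  val=1: total = 1, yield 1
  val=2: total = 3, yield 3
  val=3: total = 6, yield 6
  val=4: total = 10, yield 10
  val=5: total = 15, yield 15
Therefore ans = [1, 3, 6, 10, 15].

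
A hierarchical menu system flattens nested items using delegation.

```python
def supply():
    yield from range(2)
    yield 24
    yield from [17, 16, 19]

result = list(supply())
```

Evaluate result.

Step 1: Trace yields in order:
  yield 0
  yield 1
  yield 24
  yield 17
  yield 16
  yield 19
Therefore result = [0, 1, 24, 17, 16, 19].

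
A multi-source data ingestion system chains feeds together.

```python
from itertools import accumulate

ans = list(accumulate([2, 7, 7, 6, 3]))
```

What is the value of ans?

Step 1: accumulate computes running sums:
  + 2 = 2
  + 7 = 9
  + 7 = 16
  + 6 = 22
  + 3 = 25
Therefore ans = [2, 9, 16, 22, 25].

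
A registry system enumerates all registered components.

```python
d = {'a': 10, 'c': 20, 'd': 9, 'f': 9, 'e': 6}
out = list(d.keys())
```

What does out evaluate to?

Step 1: d.keys() returns the dictionary keys in insertion order.
Therefore out = ['a', 'c', 'd', 'f', 'e'].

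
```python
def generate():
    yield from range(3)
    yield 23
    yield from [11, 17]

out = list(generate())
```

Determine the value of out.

Step 1: Trace yields in order:
  yield 0
  yield 1
  yield 2
  yield 23
  yield 11
  yield 17
Therefore out = [0, 1, 2, 23, 11, 17].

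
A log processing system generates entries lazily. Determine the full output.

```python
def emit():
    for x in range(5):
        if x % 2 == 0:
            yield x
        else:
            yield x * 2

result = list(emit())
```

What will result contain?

Step 1: For each x in range(5), yield x if even, else x*2:
  x=0 (even): yield 0
  x=1 (odd): yield 1*2 = 2
  x=2 (even): yield 2
  x=3 (odd): yield 3*2 = 6
  x=4 (even): yield 4
Therefore result = [0, 2, 2, 6, 4].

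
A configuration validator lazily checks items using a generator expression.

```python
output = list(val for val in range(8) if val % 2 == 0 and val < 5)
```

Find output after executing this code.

Step 1: Filter range(8) where val % 2 == 0 and val < 5:
  val=0: both conditions met, included
  val=1: excluded (1 % 2 != 0)
  val=2: both conditions met, included
  val=3: excluded (3 % 2 != 0)
  val=4: both conditions met, included
  val=5: excluded (5 % 2 != 0, 5 >= 5)
  val=6: excluded (6 >= 5)
  val=7: excluded (7 % 2 != 0, 7 >= 5)
Therefore output = [0, 2, 4].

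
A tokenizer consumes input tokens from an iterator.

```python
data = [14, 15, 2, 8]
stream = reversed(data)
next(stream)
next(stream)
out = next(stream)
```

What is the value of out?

Step 1: reversed([14, 15, 2, 8]) gives iterator: [8, 2, 15, 14].
Step 2: First next() = 8, second next() = 2.
Step 3: Third next() = 15.
Therefore out = 15.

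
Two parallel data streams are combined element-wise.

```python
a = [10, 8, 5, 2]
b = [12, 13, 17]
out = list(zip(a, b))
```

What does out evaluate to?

Step 1: zip stops at shortest (len(a)=4, len(b)=3):
  Index 0: (10, 12)
  Index 1: (8, 13)
  Index 2: (5, 17)
Step 2: Last element of a (2) has no pair, dropped.
Therefore out = [(10, 12), (8, 13), (5, 17)].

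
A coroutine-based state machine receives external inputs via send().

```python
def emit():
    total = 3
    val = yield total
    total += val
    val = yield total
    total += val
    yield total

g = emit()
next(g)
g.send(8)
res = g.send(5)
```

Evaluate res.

Step 1: next() -> yield total=3.
Step 2: send(8) -> val=8, total = 3+8 = 11, yield 11.
Step 3: send(5) -> val=5, total = 11+5 = 16, yield 16.
Therefore res = 16.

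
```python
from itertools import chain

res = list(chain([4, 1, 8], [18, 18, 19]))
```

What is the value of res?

Step 1: chain() concatenates iterables: [4, 1, 8] + [18, 18, 19].
Therefore res = [4, 1, 8, 18, 18, 19].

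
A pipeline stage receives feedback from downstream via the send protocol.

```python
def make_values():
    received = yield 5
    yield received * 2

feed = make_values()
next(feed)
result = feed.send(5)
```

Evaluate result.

Step 1: next(feed) advances to first yield, producing 5.
Step 2: send(5) resumes, received = 5.
Step 3: yield received * 2 = 5 * 2 = 10.
Therefore result = 10.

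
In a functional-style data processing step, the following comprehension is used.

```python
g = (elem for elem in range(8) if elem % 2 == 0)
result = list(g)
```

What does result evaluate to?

Step 1: Filter range(8) keeping only even values:
  elem=0: even, included
  elem=1: odd, excluded
  elem=2: even, included
  elem=3: odd, excluded
  elem=4: even, included
  elem=5: odd, excluded
  elem=6: even, included
  elem=7: odd, excluded
Therefore result = [0, 2, 4, 6].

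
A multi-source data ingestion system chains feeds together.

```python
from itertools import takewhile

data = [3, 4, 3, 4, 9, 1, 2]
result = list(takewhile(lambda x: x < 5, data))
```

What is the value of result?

Step 1: takewhile stops at first element >= 5:
  3 < 5: take
  4 < 5: take
  3 < 5: take
  4 < 5: take
  9 >= 5: stop
Therefore result = [3, 4, 3, 4].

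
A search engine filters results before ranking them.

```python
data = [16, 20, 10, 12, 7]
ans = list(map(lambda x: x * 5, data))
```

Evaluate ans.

Step 1: Apply lambda x: x * 5 to each element:
  16 -> 80
  20 -> 100
  10 -> 50
  12 -> 60
  7 -> 35
Therefore ans = [80, 100, 50, 60, 35].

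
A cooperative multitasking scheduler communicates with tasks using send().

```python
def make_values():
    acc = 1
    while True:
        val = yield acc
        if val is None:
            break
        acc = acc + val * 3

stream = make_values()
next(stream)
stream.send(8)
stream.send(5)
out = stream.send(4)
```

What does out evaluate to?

Step 1: next() -> yield acc=1.
Step 2: send(8) -> val=8, acc = 1 + 8*3 = 25, yield 25.
Step 3: send(5) -> val=5, acc = 25 + 5*3 = 40, yield 40.
Step 4: send(4) -> val=4, acc = 40 + 4*3 = 52, yield 52.
Therefore out = 52.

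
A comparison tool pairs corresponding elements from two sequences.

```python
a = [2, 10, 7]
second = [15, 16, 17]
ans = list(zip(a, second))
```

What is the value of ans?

Step 1: zip pairs elements at same index:
  Index 0: (2, 15)
  Index 1: (10, 16)
  Index 2: (7, 17)
Therefore ans = [(2, 15), (10, 16), (7, 17)].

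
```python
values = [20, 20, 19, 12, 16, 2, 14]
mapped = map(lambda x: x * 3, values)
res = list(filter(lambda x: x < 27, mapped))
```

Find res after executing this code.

Step 1: Map x * 3:
  20 -> 60
  20 -> 60
  19 -> 57
  12 -> 36
  16 -> 48
  2 -> 6
  14 -> 42
Step 2: Filter for < 27:
  60: removed
  60: removed
  57: removed
  36: removed
  48: removed
  6: kept
  42: removed
Therefore res = [6].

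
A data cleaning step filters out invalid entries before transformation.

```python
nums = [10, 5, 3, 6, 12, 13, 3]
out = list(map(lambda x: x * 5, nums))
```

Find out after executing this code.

Step 1: Apply lambda x: x * 5 to each element:
  10 -> 50
  5 -> 25
  3 -> 15
  6 -> 30
  12 -> 60
  13 -> 65
  3 -> 15
Therefore out = [50, 25, 15, 30, 60, 65, 15].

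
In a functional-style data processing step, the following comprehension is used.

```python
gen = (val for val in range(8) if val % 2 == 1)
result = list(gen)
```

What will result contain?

Step 1: Filter range(8) keeping only odd values:
  val=0: even, excluded
  val=1: odd, included
  val=2: even, excluded
  val=3: odd, included
  val=4: even, excluded
  val=5: odd, included
  val=6: even, excluded
  val=7: odd, included
Therefore result = [1, 3, 5, 7].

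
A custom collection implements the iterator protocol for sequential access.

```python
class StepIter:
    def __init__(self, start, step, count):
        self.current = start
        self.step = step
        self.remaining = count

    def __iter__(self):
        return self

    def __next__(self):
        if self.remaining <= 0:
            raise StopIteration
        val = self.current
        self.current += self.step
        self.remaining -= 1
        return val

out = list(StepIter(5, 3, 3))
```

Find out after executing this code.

Step 1: StepIter starts at 5, increments by 3, for 3 steps:
  Yield 5, then current += 3
  Yield 8, then current += 3
  Yield 11, then current += 3
Therefore out = [5, 8, 11].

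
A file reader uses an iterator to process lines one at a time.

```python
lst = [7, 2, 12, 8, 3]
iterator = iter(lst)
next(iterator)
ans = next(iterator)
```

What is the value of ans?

Step 1: Create iterator over [7, 2, 12, 8, 3].
Step 2: next() consumes 7.
Step 3: next() returns 2.
Therefore ans = 2.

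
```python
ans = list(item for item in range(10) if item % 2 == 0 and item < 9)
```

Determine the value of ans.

Step 1: Filter range(10) where item % 2 == 0 and item < 9:
  item=0: both conditions met, included
  item=1: excluded (1 % 2 != 0)
  item=2: both conditions met, included
  item=3: excluded (3 % 2 != 0)
  item=4: both conditions met, included
  item=5: excluded (5 % 2 != 0)
  item=6: both conditions met, included
  item=7: excluded (7 % 2 != 0)
  item=8: both conditions met, included
  item=9: excluded (9 % 2 != 0, 9 >= 9)
Therefore ans = [0, 2, 4, 6, 8].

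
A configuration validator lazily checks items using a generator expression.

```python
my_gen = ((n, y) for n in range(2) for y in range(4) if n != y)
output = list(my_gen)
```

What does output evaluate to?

Step 1: Nested generator over range(2) x range(4) where n != y:
  (0, 0): excluded (n == y)
  (0, 1): included
  (0, 2): included
  (0, 3): included
  (1, 0): included
  (1, 1): excluded (n == y)
  (1, 2): included
  (1, 3): included
Therefore output = [(0, 1), (0, 2), (0, 3), (1, 0), (1, 2), (1, 3)].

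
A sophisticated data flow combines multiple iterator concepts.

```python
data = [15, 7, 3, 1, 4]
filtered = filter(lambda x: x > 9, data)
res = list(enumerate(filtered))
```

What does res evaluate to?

Step 1: Filter [15, 7, 3, 1, 4] for > 9: [15].
Step 2: enumerate re-indexes from 0: [(0, 15)].
Therefore res = [(0, 15)].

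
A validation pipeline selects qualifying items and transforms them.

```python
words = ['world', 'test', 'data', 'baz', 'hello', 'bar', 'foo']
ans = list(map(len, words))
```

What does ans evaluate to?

Step 1: Map len() to each word:
  'world' -> 5
  'test' -> 4
  'data' -> 4
  'baz' -> 3
  'hello' -> 5
  'bar' -> 3
  'foo' -> 3
Therefore ans = [5, 4, 4, 3, 5, 3, 3].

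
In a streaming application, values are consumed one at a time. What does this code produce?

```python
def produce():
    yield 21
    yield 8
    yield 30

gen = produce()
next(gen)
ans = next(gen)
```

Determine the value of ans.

Step 1: produce() creates a generator.
Step 2: next(gen) yields 21 (consumed and discarded).
Step 3: next(gen) yields 8, assigned to ans.
Therefore ans = 8.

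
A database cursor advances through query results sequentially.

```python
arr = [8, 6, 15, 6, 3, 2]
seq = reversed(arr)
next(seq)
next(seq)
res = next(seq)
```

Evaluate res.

Step 1: reversed([8, 6, 15, 6, 3, 2]) gives iterator: [2, 3, 6, 15, 6, 8].
Step 2: First next() = 2, second next() = 3.
Step 3: Third next() = 6.
Therefore res = 6.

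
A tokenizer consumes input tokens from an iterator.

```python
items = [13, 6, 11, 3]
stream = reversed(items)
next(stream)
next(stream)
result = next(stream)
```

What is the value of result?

Step 1: reversed([13, 6, 11, 3]) gives iterator: [3, 11, 6, 13].
Step 2: First next() = 3, second next() = 11.
Step 3: Third next() = 6.
Therefore result = 6.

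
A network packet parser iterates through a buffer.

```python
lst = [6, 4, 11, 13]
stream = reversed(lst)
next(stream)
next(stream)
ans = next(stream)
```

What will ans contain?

Step 1: reversed([6, 4, 11, 13]) gives iterator: [13, 11, 4, 6].
Step 2: First next() = 13, second next() = 11.
Step 3: Third next() = 4.
Therefore ans = 4.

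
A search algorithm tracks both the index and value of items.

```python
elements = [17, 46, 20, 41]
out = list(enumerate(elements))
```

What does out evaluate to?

Step 1: enumerate pairs each element with its index:
  (0, 17)
  (1, 46)
  (2, 20)
  (3, 41)
Therefore out = [(0, 17), (1, 46), (2, 20), (3, 41)].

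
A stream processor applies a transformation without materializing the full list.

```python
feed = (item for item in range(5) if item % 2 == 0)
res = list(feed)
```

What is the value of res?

Step 1: Filter range(5) keeping only even values:
  item=0: even, included
  item=1: odd, excluded
  item=2: even, included
  item=3: odd, excluded
  item=4: even, included
Therefore res = [0, 2, 4].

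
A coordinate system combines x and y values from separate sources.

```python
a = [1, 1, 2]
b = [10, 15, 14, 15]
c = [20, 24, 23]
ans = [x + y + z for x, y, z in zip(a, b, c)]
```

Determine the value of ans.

Step 1: zip three lists (truncates to shortest, len=3):
  1 + 10 + 20 = 31
  1 + 15 + 24 = 40
  2 + 14 + 23 = 39
Therefore ans = [31, 40, 39].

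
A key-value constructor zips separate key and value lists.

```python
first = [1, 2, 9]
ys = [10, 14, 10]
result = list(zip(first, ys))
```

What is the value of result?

Step 1: zip pairs elements at same index:
  Index 0: (1, 10)
  Index 1: (2, 14)
  Index 2: (9, 10)
Therefore result = [(1, 10), (2, 14), (9, 10)].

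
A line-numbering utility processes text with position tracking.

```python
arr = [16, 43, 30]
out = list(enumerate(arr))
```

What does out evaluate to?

Step 1: enumerate pairs each element with its index:
  (0, 16)
  (1, 43)
  (2, 30)
Therefore out = [(0, 16), (1, 43), (2, 30)].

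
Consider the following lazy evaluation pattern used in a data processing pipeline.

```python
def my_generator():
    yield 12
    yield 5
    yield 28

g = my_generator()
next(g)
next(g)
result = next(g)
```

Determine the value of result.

Step 1: my_generator() creates a generator.
Step 2: next(g) yields 12 (consumed and discarded).
Step 3: next(g) yields 5 (consumed and discarded).
Step 4: next(g) yields 28, assigned to result.
Therefore result = 28.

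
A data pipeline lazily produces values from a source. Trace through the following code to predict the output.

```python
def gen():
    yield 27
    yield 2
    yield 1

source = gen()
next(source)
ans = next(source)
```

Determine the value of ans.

Step 1: gen() creates a generator.
Step 2: next(source) yields 27 (consumed and discarded).
Step 3: next(source) yields 2, assigned to ans.
Therefore ans = 2.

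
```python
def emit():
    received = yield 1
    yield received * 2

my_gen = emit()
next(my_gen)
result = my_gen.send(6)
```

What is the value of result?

Step 1: next(my_gen) advances to first yield, producing 1.
Step 2: send(6) resumes, received = 6.
Step 3: yield received * 2 = 6 * 2 = 12.
Therefore result = 12.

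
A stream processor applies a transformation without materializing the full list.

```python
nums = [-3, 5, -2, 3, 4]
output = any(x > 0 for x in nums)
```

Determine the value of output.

Step 1: Check x > 0 for each element in [-3, 5, -2, 3, 4]:
  -3 > 0: False
  5 > 0: True
  -2 > 0: False
  3 > 0: True
  4 > 0: True
Step 2: any() returns True.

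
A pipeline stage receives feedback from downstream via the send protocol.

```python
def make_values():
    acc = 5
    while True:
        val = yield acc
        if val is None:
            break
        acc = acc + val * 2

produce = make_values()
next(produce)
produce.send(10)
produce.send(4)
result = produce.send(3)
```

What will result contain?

Step 1: next() -> yield acc=5.
Step 2: send(10) -> val=10, acc = 5 + 10*2 = 25, yield 25.
Step 3: send(4) -> val=4, acc = 25 + 4*2 = 33, yield 33.
Step 4: send(3) -> val=3, acc = 33 + 3*2 = 39, yield 39.
Therefore result = 39.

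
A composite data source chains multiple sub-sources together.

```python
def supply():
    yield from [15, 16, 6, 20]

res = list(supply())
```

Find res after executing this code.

Step 1: yield from delegates to the iterable, yielding each element.
Step 2: Collected values: [15, 16, 6, 20].
Therefore res = [15, 16, 6, 20].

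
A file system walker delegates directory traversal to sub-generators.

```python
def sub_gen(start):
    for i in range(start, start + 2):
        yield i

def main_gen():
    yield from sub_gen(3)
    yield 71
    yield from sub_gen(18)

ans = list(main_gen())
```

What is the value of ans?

Step 1: main_gen() delegates to sub_gen(3):
  yield 3
  yield 4
Step 2: yield 71
Step 3: Delegates to sub_gen(18):
  yield 18
  yield 19
Therefore ans = [3, 4, 71, 18, 19].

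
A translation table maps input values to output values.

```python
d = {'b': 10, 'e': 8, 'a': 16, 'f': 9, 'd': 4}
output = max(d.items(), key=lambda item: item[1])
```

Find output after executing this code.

Step 1: Find item with maximum value:
  ('b', 10)
  ('e', 8)
  ('a', 16)
  ('f', 9)
  ('d', 4)
Step 2: Maximum value is 16 at key 'a'.
Therefore output = ('a', 16).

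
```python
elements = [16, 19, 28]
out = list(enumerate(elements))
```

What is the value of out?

Step 1: enumerate pairs each element with its index:
  (0, 16)
  (1, 19)
  (2, 28)
Therefore out = [(0, 16), (1, 19), (2, 28)].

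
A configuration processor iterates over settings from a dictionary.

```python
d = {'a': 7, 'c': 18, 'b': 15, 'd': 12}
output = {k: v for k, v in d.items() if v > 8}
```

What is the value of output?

Step 1: Filter items where value > 8:
  'a': 7 <= 8: removed
  'c': 18 > 8: kept
  'b': 15 > 8: kept
  'd': 12 > 8: kept
Therefore output = {'c': 18, 'b': 15, 'd': 12}.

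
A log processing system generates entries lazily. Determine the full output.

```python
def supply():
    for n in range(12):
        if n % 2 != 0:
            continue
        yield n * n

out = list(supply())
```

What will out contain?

Step 1: Only yield n**2 when n is divisible by 2:
  n=0: 0 % 2 == 0, yield 0**2 = 0
  n=2: 2 % 2 == 0, yield 2**2 = 4
  n=4: 4 % 2 == 0, yield 4**2 = 16
  n=6: 6 % 2 == 0, yield 6**2 = 36
  n=8: 8 % 2 == 0, yield 8**2 = 64
  n=10: 10 % 2 == 0, yield 10**2 = 100
Therefore out = [0, 4, 16, 36, 64, 100].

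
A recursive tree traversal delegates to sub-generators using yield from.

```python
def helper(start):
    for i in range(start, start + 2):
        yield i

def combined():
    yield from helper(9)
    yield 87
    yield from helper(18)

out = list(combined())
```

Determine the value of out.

Step 1: combined() delegates to helper(9):
  yield 9
  yield 10
Step 2: yield 87
Step 3: Delegates to helper(18):
  yield 18
  yield 19
Therefore out = [9, 10, 87, 18, 19].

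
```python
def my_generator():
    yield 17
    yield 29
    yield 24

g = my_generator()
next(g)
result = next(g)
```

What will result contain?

Step 1: my_generator() creates a generator.
Step 2: next(g) yields 17 (consumed and discarded).
Step 3: next(g) yields 29, assigned to result.
Therefore result = 29.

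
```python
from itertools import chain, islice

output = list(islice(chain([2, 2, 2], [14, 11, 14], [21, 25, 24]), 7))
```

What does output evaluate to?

Step 1: chain([2, 2, 2], [14, 11, 14], [21, 25, 24]) = [2, 2, 2, 14, 11, 14, 21, 25, 24].
Step 2: islice takes first 7 elements: [2, 2, 2, 14, 11, 14, 21].
Therefore output = [2, 2, 2, 14, 11, 14, 21].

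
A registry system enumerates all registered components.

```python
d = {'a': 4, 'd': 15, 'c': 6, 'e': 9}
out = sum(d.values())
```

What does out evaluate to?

Step 1: d.values() = [4, 15, 6, 9].
Step 2: sum = 34.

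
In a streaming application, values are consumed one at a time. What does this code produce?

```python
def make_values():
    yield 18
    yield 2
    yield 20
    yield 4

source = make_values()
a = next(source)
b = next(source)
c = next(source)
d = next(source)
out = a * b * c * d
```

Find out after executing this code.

Step 1: Create generator and consume all values:
  a = next(source) = 18
  b = next(source) = 2
  c = next(source) = 20
  d = next(source) = 4
Step 2: out = 18 * 2 * 20 * 4 = 2880.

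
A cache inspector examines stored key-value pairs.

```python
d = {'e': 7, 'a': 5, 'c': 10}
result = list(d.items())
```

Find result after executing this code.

Step 1: d.items() returns (key, value) pairs in insertion order.
Therefore result = [('e', 7), ('a', 5), ('c', 10)].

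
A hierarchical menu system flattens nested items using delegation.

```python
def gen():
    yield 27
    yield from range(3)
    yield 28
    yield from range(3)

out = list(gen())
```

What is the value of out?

Step 1: Trace yields in order:
  yield 27
  yield 0
  yield 1
  yield 2
  yield 28
  yield 0
  yield 1
  yield 2
Therefore out = [27, 0, 1, 2, 28, 0, 1, 2].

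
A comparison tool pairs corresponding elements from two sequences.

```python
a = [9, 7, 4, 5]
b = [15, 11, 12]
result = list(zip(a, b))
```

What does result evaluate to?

Step 1: zip stops at shortest (len(a)=4, len(b)=3):
  Index 0: (9, 15)
  Index 1: (7, 11)
  Index 2: (4, 12)
Step 2: Last element of a (5) has no pair, dropped.
Therefore result = [(9, 15), (7, 11), (4, 12)].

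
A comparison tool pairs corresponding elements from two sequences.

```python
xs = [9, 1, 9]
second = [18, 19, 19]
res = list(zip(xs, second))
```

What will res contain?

Step 1: zip pairs elements at same index:
  Index 0: (9, 18)
  Index 1: (1, 19)
  Index 2: (9, 19)
Therefore res = [(9, 18), (1, 19), (9, 19)].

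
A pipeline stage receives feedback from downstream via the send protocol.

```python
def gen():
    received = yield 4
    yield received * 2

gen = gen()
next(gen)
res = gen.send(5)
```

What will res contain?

Step 1: next(gen) advances to first yield, producing 4.
Step 2: send(5) resumes, received = 5.
Step 3: yield received * 2 = 5 * 2 = 10.
Therefore res = 10.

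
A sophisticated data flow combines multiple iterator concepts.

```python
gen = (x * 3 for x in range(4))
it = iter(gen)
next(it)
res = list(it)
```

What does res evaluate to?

Step 1: Generator produces [0, 3, 6, 9].
Step 2: next(it) consumes first element (0).
Step 3: list(it) collects remaining: [3, 6, 9].
Therefore res = [3, 6, 9].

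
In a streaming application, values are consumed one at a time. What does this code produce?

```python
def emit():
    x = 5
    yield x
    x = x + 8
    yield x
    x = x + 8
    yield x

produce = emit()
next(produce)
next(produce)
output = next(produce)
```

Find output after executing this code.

Step 1: Trace through generator execution:
  Yield 1: x starts at 5, yield 5
  Yield 2: x = 5 + 8 = 13, yield 13
  Yield 3: x = 13 + 8 = 21, yield 21
Step 2: First next() gets 5, second next() gets the second value, third next() yields 21.
Therefore output = 21.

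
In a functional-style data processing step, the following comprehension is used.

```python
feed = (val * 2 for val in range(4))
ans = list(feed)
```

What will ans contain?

Step 1: For each val in range(4), compute val*2:
  val=0: 0*2 = 0
  val=1: 1*2 = 2
  val=2: 2*2 = 4
  val=3: 3*2 = 6
Therefore ans = [0, 2, 4, 6].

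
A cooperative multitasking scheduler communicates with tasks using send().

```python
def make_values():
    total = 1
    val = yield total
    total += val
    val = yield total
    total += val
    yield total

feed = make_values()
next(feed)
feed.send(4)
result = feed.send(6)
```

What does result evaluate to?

Step 1: next() -> yield total=1.
Step 2: send(4) -> val=4, total = 1+4 = 5, yield 5.
Step 3: send(6) -> val=6, total = 5+6 = 11, yield 11.
Therefore result = 11.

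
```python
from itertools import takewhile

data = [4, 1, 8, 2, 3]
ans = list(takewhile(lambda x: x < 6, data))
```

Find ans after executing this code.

Step 1: takewhile stops at first element >= 6:
  4 < 6: take
  1 < 6: take
  8 >= 6: stop
Therefore ans = [4, 1].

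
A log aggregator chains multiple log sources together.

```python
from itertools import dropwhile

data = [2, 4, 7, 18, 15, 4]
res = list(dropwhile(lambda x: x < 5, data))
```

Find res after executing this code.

Step 1: dropwhile drops elements while < 5:
  2 < 5: dropped
  4 < 5: dropped
  7: kept (dropping stopped)
Step 2: Remaining elements kept regardless of condition.
Therefore res = [7, 18, 15, 4].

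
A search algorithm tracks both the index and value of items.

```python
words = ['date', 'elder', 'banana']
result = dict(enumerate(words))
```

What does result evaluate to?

Step 1: enumerate pairs indices with words:
  0 -> 'date'
  1 -> 'elder'
  2 -> 'banana'
Therefore result = {0: 'date', 1: 'elder', 2: 'banana'}.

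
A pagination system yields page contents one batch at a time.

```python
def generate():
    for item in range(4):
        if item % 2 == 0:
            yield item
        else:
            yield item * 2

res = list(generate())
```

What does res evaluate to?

Step 1: For each item in range(4), yield item if even, else item*2:
  item=0 (even): yield 0
  item=1 (odd): yield 1*2 = 2
  item=2 (even): yield 2
  item=3 (odd): yield 3*2 = 6
Therefore res = [0, 2, 2, 6].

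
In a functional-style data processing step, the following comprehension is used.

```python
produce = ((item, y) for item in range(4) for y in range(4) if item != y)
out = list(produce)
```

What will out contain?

Step 1: Nested generator over range(4) x range(4) where item != y:
  (0, 0): excluded (item == y)
  (0, 1): included
  (0, 2): included
  (0, 3): included
  (1, 0): included
  (1, 1): excluded (item == y)
  (1, 2): included
  (1, 3): included
  (2, 0): included
  (2, 1): included
  (2, 2): excluded (item == y)
  (2, 3): included
  (3, 0): included
  (3, 1): included
  (3, 2): included
  (3, 3): excluded (item == y)
Therefore out = [(0, 1), (0, 2), (0, 3), (1, 0), (1, 2), (1, 3), (2, 0), (2, 1), (2, 3), (3, 0), (3, 1), (3, 2)].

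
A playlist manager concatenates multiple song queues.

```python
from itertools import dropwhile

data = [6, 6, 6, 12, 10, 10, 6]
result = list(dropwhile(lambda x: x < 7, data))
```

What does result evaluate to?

Step 1: dropwhile drops elements while < 7:
  6 < 7: dropped
  6 < 7: dropped
  6 < 7: dropped
  12: kept (dropping stopped)
Step 2: Remaining elements kept regardless of condition.
Therefore result = [12, 10, 10, 6].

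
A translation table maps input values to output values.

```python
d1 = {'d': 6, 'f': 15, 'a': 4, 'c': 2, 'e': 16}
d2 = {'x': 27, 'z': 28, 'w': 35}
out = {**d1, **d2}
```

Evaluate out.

Step 1: Merge d1 and d2 (d2 values override on key conflicts).
Step 2: d1 has keys ['d', 'f', 'a', 'c', 'e'], d2 has keys ['x', 'z', 'w'].
Therefore out = {'d': 6, 'f': 15, 'a': 4, 'c': 2, 'e': 16, 'x': 27, 'z': 28, 'w': 35}.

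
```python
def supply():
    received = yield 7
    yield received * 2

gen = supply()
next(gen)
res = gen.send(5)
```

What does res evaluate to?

Step 1: next(gen) advances to first yield, producing 7.
Step 2: send(5) resumes, received = 5.
Step 3: yield received * 2 = 5 * 2 = 10.
Therefore res = 10.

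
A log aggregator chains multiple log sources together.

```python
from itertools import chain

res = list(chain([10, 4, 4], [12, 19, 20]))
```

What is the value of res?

Step 1: chain() concatenates iterables: [10, 4, 4] + [12, 19, 20].
Therefore res = [10, 4, 4, 12, 19, 20].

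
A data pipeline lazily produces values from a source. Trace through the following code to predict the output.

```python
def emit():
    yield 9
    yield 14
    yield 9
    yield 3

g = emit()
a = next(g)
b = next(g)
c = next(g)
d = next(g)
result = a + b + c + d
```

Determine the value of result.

Step 1: Create generator and consume all values:
  a = next(g) = 9
  b = next(g) = 14
  c = next(g) = 9
  d = next(g) = 3
Step 2: result = 9 + 14 + 9 + 3 = 35.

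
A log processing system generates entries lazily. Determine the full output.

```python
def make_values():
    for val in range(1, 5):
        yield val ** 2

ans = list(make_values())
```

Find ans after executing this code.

Step 1: For each val in range(1, 5), yield val**2:
  val=1: yield 1**2 = 1
  val=2: yield 2**2 = 4
  val=3: yield 3**2 = 9
  val=4: yield 4**2 = 16
Therefore ans = [1, 4, 9, 16].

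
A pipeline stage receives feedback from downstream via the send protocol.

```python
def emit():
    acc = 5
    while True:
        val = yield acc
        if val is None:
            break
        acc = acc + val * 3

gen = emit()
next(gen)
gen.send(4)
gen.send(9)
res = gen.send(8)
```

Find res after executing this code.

Step 1: next() -> yield acc=5.
Step 2: send(4) -> val=4, acc = 5 + 4*3 = 17, yield 17.
Step 3: send(9) -> val=9, acc = 17 + 9*3 = 44, yield 44.
Step 4: send(8) -> val=8, acc = 44 + 8*3 = 68, yield 68.
Therefore res = 68.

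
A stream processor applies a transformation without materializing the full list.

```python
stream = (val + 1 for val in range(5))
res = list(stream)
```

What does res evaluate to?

Step 1: For each val in range(5), compute val+1:
  val=0: 0+1 = 1
  val=1: 1+1 = 2
  val=2: 2+1 = 3
  val=3: 3+1 = 4
  val=4: 4+1 = 5
Therefore res = [1, 2, 3, 4, 5].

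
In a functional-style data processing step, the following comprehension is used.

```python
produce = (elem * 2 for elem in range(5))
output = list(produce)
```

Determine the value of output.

Step 1: For each elem in range(5), compute elem*2:
  elem=0: 0*2 = 0
  elem=1: 1*2 = 2
  elem=2: 2*2 = 4
  elem=3: 3*2 = 6
  elem=4: 4*2 = 8
Therefore output = [0, 2, 4, 6, 8].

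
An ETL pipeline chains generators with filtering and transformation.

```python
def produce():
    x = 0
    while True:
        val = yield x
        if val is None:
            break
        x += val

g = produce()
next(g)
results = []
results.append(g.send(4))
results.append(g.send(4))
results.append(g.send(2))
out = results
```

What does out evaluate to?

Step 1: next(g) -> yield 0.
Step 2: send(4) -> x = 4, yield 4.
Step 3: send(4) -> x = 8, yield 8.
Step 4: send(2) -> x = 10, yield 10.
Therefore out = [4, 8, 10].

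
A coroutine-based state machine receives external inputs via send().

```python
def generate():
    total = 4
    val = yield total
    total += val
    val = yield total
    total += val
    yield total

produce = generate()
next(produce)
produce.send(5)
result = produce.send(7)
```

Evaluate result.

Step 1: next() -> yield total=4.
Step 2: send(5) -> val=5, total = 4+5 = 9, yield 9.
Step 3: send(7) -> val=7, total = 9+7 = 16, yield 16.
Therefore result = 16.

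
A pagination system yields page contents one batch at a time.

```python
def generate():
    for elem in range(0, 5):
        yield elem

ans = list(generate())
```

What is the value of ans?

Step 1: The generator yields each value from range(0, 5).
Step 2: list() consumes all yields: [0, 1, 2, 3, 4].
Therefore ans = [0, 1, 2, 3, 4].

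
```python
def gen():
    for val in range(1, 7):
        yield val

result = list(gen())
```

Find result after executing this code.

Step 1: The generator yields each value from range(1, 7).
Step 2: list() consumes all yields: [1, 2, 3, 4, 5, 6].
Therefore result = [1, 2, 3, 4, 5, 6].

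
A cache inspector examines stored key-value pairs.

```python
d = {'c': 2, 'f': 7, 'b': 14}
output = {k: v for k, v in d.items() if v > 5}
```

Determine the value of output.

Step 1: Filter items where value > 5:
  'c': 2 <= 5: removed
  'f': 7 > 5: kept
  'b': 14 > 5: kept
Therefore output = {'f': 7, 'b': 14}.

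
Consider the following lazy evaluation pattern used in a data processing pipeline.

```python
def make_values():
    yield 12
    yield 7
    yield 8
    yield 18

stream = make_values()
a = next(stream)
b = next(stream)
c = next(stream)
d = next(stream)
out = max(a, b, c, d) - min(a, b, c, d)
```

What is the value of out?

Step 1: Create generator and consume all values:
  a = next(stream) = 12
  b = next(stream) = 7
  c = next(stream) = 8
  d = next(stream) = 18
Step 2: max = 18, min = 7, out = 18 - 7 = 11.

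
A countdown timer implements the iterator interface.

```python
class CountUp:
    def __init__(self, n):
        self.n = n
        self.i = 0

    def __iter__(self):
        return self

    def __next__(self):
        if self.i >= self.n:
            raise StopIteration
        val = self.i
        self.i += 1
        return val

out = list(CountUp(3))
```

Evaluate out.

Step 1: CountUp(3) creates an iterator counting 0 to 2.
Step 2: list() consumes all values: [0, 1, 2].
Therefore out = [0, 1, 2].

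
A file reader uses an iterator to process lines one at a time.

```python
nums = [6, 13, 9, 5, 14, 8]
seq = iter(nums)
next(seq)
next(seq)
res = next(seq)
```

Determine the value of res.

Step 1: Create iterator over [6, 13, 9, 5, 14, 8].
Step 2: next() consumes 6.
Step 3: next() consumes 13.
Step 4: next() returns 9.
Therefore res = 9.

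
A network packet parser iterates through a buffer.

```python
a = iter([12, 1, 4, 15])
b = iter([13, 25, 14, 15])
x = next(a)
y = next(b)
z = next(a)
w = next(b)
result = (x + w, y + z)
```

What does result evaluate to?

Step 1: a iterates [12, 1, 4, 15], b iterates [13, 25, 14, 15].
Step 2: x = next(a) = 12, y = next(b) = 13.
Step 3: z = next(a) = 1, w = next(b) = 25.
Step 4: result = (12 + 25, 13 + 1) = (37, 14).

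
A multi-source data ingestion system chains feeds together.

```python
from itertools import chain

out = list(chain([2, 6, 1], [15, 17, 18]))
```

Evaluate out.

Step 1: chain() concatenates iterables: [2, 6, 1] + [15, 17, 18].
Therefore out = [2, 6, 1, 15, 17, 18].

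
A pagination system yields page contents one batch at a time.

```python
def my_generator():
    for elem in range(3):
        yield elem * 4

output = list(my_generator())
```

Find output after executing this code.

Step 1: For each elem in range(3), yield elem * 4:
  elem=0: yield 0 * 4 = 0
  elem=1: yield 1 * 4 = 4
  elem=2: yield 2 * 4 = 8
Therefore output = [0, 4, 8].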